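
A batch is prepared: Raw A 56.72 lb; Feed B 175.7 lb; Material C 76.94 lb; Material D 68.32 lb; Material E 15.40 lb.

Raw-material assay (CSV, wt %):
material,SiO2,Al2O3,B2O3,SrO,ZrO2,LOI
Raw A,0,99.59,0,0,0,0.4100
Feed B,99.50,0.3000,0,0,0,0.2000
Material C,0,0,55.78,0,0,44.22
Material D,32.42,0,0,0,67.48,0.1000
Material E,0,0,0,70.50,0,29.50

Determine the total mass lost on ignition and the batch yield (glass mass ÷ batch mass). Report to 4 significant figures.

LOI loss = 39.22 lb; glass = 353.9 lb; yield = 90.02%

The whole derivation holds exact precision end to end. In-progress results are shown, rounded to 4 significant figures, at each printed step; every reported number takes just one rounding; all derived quantities (five oxide percentages, totals, LOI, the yield, net glass mass) are carried in full float precision from the weighed amounts per 353.9 lb of glass exactly as shown in the question or the answer.
LOI of each material in turn:
  Raw A: 56.72 × 0.004100 = 0.2326 lb
  Feed B: 175.7 × 0.002000 = 0.3514 lb
  Material C: 76.94 × 0.4422 = 34.02 lb
  Material D: 68.32 × 0.001000 = 0.06832 lb
  Material E: 15.40 × 0.2950 = 4.543 lb
Total LOI = 39.22 lb
Glass = batch − LOI = 393.1 − 39.22 = 353.9 lb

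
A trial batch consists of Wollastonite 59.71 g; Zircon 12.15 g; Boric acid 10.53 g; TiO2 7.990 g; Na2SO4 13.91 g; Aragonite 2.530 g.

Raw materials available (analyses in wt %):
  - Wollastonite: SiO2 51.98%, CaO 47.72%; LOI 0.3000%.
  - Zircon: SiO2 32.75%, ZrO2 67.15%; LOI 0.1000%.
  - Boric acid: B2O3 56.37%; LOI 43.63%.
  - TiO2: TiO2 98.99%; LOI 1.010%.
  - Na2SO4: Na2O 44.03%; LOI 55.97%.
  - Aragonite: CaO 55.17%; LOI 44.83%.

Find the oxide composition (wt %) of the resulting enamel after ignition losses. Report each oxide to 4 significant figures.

Glass mass = 93.03 g (batch 106.8 − LOI 13.79).
Composition: Na2O 6.583%, SiO2 37.64%, TiO2 8.502%, B2O3 6.380%, CaO 32.13%, ZrO2 8.770%

In-progress results are shown rounded off to 4 significant digits at each printed step. Exact precision is carried from first step to last. Exactly one rounding goes into every reported number; derived quantities are carried from the batch weights at 93.03 g of glass in full float precision (ignition loss, six oxide percentages, the totals, net glass mass, the yield), as quoted within either problem or answer.
Per-oxide mass from batch:
  Na2O: 13.91·0.4403 = 6.125 g
  SiO2: 59.71·0.5198 + 12.15·0.3275 = 35.02 g
  TiO2: 7.990·0.9899 = 7.909 g
  B2O3: 10.53·0.5637 = 5.936 g
  CaO: 59.71·0.4772 + 2.530·0.5517 = 29.89 g
  ZrO2: 12.15·0.6715 = 8.159 g
LOI: 59.71·0.003000 + 12.15·0.001000 + 10.53·0.4363 + 7.990·0.01010 + 13.91·0.5597 + 2.530·0.4483 = 13.79 g
batch − LOI leaves glass = 106.8 − 13.79 = 93.03 g (= the summed oxide contributions)
wt % = 100 × oxide mass / glass mass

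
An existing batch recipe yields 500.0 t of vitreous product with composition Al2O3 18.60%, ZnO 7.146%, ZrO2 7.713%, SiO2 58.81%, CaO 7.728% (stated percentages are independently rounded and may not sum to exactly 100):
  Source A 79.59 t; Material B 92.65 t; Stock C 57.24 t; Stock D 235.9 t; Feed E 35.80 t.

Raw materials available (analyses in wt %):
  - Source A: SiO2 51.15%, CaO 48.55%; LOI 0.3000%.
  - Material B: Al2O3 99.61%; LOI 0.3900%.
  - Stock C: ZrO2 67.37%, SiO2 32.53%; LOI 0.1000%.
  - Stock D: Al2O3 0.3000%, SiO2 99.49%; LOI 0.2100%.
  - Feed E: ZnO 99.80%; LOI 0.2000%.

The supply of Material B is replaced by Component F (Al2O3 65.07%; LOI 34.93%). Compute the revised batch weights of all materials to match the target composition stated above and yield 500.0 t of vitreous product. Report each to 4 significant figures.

Every computation carries full float precision through the solve; mid-chain values are shown rounded off to 4 significant figures across the worked steps — every reported result is rounded a single time. Derived quantities are rebuilt at exact precision (the five compositions, glass mass, yield, ignition loss, the totals) from the batch weights per 500.0 t of glass as written in question or answer.
Target masses of each oxide per 500.0 t vitreous product:
  Al2O3: 18.60% × 500.0 = 93.00 t
  ZnO: 7.146% × 500.0 = 35.73 t
  ZrO2: 7.713% × 500.0 = 38.56 t
  SiO2: 58.81% × 500.0 = 294.0 t
  CaO: 7.728% × 500.0 = 38.64 t
Per-oxide balance check with the batch weights as given, on the stated basis (delivered sums recover each target given rounding of the digits):
  Al2O3: 141.8·0.6507 + 235.9·0.003000 = 92.98 t (target 93.00 t)
  ZnO: 35.80·0.9980 = 35.73 t (target 35.73 t)
  ZrO2: 57.24·0.6737 = 38.56 t (target 38.56 t)
  SiO2: 79.59·0.5115 + 57.24·0.3253 + 235.9·0.9949 = 294.0 t (target 294.0 t)
  CaO: 79.59·0.4855 = 38.64 t (target 38.64 t)
Glass-mass sanity pass: total charge less LOI = 499.9 t (oxide target masses add up to 500.0 t; the stated basis being 500.0 t — a pure rounding effect).
Summing the batch: Σ batch = 550.3 t; the LOI term Σ batch·LOI equals 50.39 t; yield = glass ÷ total batch = 90.84%.

Revised batch per 500.0 t vitreous product:
  Source A: 79.59 t
  Component F: 141.8 t
  Stock C: 57.24 t
  Stock D: 235.9 t
  Feed E: 35.80 t
Total batch = 550.3 t; LOI loss = 50.39 t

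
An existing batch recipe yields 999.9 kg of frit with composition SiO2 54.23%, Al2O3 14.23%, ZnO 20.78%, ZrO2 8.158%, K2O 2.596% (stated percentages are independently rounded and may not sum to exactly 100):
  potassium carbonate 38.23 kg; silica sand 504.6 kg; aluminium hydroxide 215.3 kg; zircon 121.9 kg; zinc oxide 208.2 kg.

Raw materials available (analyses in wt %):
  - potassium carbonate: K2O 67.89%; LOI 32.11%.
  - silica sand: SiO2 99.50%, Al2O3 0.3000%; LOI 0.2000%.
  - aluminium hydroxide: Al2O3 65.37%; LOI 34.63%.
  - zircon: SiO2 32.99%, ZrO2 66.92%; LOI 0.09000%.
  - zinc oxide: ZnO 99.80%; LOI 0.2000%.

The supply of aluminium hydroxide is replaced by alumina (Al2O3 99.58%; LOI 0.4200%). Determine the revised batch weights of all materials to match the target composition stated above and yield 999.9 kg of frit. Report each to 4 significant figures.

Revised batch per 999.9 kg frit:
  potassium carbonate: 38.23 kg
  silica sand: 504.6 kg
  alumina: 141.4 kg
  zircon: 121.9 kg
  zinc oxide: 208.2 kg
Total batch = 1014 kg; LOI loss = 14.40 kg

Mid-chain values are printed rounded to four significant figures alongside each step. All arithmetic carries full float precision from start to finish — each reported result receives exactly one rounding; all derived quantities are carried at exact precision (totals, yield, LOI, glass mass, the five compositions) starting from the weights for 999.9 kg of glass, as they appear in question or answer.
Oxide mass targets, per 999.9 kg frit:
  SiO2: 54.23% × 999.9 = 542.2 kg
  Al2O3: 14.23% × 999.9 = 142.3 kg
  ZnO: 20.78% × 999.9 = 207.8 kg
  ZrO2: 8.158% × 999.9 = 81.57 kg
  K2O: 2.596% × 999.9 = 25.96 kg
A balance pass over the oxides, with the batch weights as given, versus the basis set out (each sum matches its target mass inside rounding margins):
  SiO2: 504.6·0.9950 + 121.9·0.3299 = 542.3 kg (target 542.2 kg)
  Al2O3: 504.6·0.003000 + 141.4·0.9958 = 142.3 kg (target 142.3 kg)
  ZnO: 208.2·0.9980 = 207.8 kg (target 207.8 kg)
  ZrO2: 121.9·0.6692 = 81.58 kg (target 81.57 kg)
  K2O: 38.23·0.6789 = 25.95 kg (target 25.96 kg)
Mass balance on the glass: total batch − LOI = 999.9 kg (the targets, summed, come to 999.8 kg; versus the stated basis of 999.9 kg — deltas are rounding alone).
Total batch = Σ batch = 1014 kg; LOI loss = Σ batch·LOI = 14.40 kg; as yield: glass ÷ batch → 98.58%.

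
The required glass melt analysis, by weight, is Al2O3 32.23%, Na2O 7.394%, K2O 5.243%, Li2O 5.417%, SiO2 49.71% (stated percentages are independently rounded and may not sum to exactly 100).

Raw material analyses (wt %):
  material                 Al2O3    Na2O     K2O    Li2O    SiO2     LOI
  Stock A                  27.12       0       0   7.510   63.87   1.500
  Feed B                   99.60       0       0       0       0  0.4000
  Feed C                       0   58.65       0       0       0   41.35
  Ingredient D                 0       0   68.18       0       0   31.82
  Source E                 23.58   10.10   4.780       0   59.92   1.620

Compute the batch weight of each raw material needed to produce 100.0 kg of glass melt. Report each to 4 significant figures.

Batch per 100.0 kg glass melt:
  Stock A: 72.13 kg
  Feed B: 11.28 kg
  Feed C: 11.56 kg
  Ingredient D: 7.264 kg
  Source E: 6.075 kg
Total batch = 108.3 kg; LOI loss = 8.317 kg; yield = 92.32%

The whole derivation maintains full float precision in all steps; rounding to four significant digits extends to each working value as displayed; exactly one rounding lands on every reported value; all derived quantities, including glass mass, totals, yield, five oxide percentages, LOI, are carried from the batch weights per 100.0 kg of glass in full precision, as quoted within the problem or answer text.
Target oxide masses per 100.0 kg glass melt:
  Al2O3: 32.23% × 100.0 = 32.23 kg
  Na2O: 7.394% × 100.0 = 7.394 kg
  K2O: 5.243% × 100.0 = 5.243 kg
  Li2O: 5.417% × 100.0 = 5.417 kg
  SiO2: 49.71% × 100.0 = 49.71 kg
Sums-versus-targets review with the batch weights as given, versus the basis set out (oxide sums agree with the targets inside rounding margins):
  Al2O3: 72.13·0.2712 + 11.28·0.9960 + 6.075·0.2358 = 32.23 kg (target 32.23 kg)
  Na2O: 11.56·0.5865 + 6.075·0.1010 = 7.394 kg (target 7.394 kg)
  K2O: 7.264·0.6818 + 6.075·0.04780 = 5.243 kg (target 5.243 kg)
  Li2O: 72.13·0.07510 = 5.417 kg (target 5.417 kg)
  SiO2: 72.13·0.6387 + 6.075·0.5992 = 49.71 kg (target 49.71 kg)
Mass balance on the glass: Σ batch − LOI loss = 99.99 kg (the targets, summed, come to 99.99 kg; versus the stated basis of 100.0 kg — deltas are rounding alone).
Batch grand total — Σ batch = 108.3 kg; loss to ignition Σ batch·LOI = 8.317 kg; yield: glass divided by total = 92.32%.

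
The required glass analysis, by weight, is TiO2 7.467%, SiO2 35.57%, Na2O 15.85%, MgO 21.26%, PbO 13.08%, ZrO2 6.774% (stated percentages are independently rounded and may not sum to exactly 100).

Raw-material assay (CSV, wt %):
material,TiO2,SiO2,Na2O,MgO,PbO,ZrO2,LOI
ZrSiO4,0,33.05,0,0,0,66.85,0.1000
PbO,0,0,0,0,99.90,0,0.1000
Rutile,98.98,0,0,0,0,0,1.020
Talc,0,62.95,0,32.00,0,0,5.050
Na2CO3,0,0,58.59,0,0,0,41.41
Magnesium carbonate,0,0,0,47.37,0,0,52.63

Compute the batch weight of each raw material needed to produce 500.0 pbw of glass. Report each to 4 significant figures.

Batch per 500.0 pbw glass:
  ZrSiO4: 50.67 pbw
  PbO: 65.47 pbw
  Rutile: 37.72 pbw
  Talc: 255.9 pbw
  Na2CO3: 135.3 pbw
  Magnesium carbonate: 51.52 pbw
Total batch = 596.6 pbw; LOI loss = 96.57 pbw; yield = 83.81%

Working values are printed rounded to 4 significant digits when written out. Each numeric step holds full precision in all steps — each reported value is rounded only once. All derived quantities, which include totals, the yield, ignition loss, glass mass, six oxide percentages, are recomputed at exact precision, as quoted within either problem or answer, from the batch weights on 500.0 pbw of glass.
Per-oxide target masses for 500.0 pbw glass:
  TiO2: 7.467% × 500.0 = 37.34 pbw
  SiO2: 35.57% × 500.0 = 177.8 pbw
  Na2O: 15.85% × 500.0 = 79.25 pbw
  MgO: 21.26% × 500.0 = 106.3 pbw
  PbO: 13.08% × 500.0 = 65.40 pbw
  ZrO2: 6.774% × 500.0 = 33.87 pbw
Balance tally, oxide-wise, working from each reported weight, versus the basis set out (each sum matches its target mass modulo rounding of the values):
  TiO2: 37.72·0.9898 = 37.34 pbw (target 37.34 pbw)
  SiO2: 50.67·0.3305 + 255.9·0.6295 = 177.8 pbw (target 177.8 pbw)
  Na2O: 135.3·0.5859 = 79.27 pbw (target 79.25 pbw)
  MgO: 255.9·0.3200 + 51.52·0.4737 = 106.3 pbw (target 106.3 pbw)
  PbO: 65.47·0.9990 = 65.40 pbw (target 65.40 pbw)
  ZrO2: 50.67·0.6685 = 33.87 pbw (target 33.87 pbw)
Mass balance on the glass: total charge less LOI = 500.0 pbw (per-oxide target masses sum to 500.0 pbw; with the basis standing at 500.0 pbw — differing by rounding only).
Batch total: Σ batch = 596.6 pbw; the LOI term Σ batch·LOI equals 96.57 pbw; yield: glass divided by total = 83.81%.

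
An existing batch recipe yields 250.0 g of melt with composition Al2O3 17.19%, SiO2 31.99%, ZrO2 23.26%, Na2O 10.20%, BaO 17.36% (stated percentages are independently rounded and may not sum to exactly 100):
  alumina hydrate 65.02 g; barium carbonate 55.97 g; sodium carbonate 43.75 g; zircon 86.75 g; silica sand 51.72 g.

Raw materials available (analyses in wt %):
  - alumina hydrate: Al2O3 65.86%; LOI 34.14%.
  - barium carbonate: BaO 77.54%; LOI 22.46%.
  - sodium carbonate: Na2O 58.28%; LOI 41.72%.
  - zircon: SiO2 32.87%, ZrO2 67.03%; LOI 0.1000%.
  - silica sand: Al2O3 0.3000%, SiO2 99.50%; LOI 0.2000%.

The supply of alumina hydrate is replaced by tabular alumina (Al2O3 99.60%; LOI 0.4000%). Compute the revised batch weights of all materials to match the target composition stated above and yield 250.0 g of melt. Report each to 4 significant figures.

Revised batch per 250.0 g melt:
  tabular alumina: 42.99 g
  barium carbonate: 55.97 g
  sodium carbonate: 43.75 g
  zircon: 86.75 g
  silica sand: 51.72 g
Total batch = 281.2 g; LOI loss = 31.19 g

The intermediate values are displayed, rounded to four significant digits, in the printout. All internal work holds full float precision through the solve — each reported figure takes exactly one rounding — all derived quantities, which include glass mass, ignition loss, the five compositions, totals, the yield, are computed in full precision, exactly as shown in problem or answer, starting from the weights on 250.0 g of glass.
Target oxide masses per 250.0 g melt:
  Al2O3: 17.19% × 250.0 = 42.98 g
  SiO2: 31.99% × 250.0 = 79.97 g
  ZrO2: 23.26% × 250.0 = 58.15 g
  Na2O: 10.20% × 250.0 = 25.50 g
  BaO: 17.36% × 250.0 = 43.40 g
Checking each oxide sum with the batch weights as given, on the stated basis (each sum matches its target mass within answer rounding):
  Al2O3: 42.99·0.9960 + 51.72·0.003000 = 42.97 g (target 42.98 g)
  SiO2: 86.75·0.3287 + 51.72·0.9950 = 79.98 g (target 79.97 g)
  ZrO2: 86.75·0.6703 = 58.15 g (target 58.15 g)
  Na2O: 43.75·0.5828 = 25.50 g (target 25.50 g)
  BaO: 55.97·0.7754 = 43.40 g (target 43.40 g)
Glass mass check: batch total minus LOI = 250.0 g (oxide target masses add up to 250.0 g; basis as stated: 250.0 g — deltas are rounding alone).
Batch total: Σ batch = 281.2 g; the LOI term Σ batch·LOI equals 31.19 g; yield: glass divided by total = 88.91%.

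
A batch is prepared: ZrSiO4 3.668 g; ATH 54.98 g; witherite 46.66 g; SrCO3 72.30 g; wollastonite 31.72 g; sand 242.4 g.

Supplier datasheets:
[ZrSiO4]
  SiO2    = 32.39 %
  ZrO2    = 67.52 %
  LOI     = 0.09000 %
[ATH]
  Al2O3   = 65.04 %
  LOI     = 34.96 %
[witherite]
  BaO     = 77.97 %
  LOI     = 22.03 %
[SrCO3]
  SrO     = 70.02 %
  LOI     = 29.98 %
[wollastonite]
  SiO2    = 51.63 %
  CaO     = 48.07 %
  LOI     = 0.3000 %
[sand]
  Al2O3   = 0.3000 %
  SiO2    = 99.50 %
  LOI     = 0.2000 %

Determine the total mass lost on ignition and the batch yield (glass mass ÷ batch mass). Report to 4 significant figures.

LOI loss = 51.76 g; glass = 400.0 g; yield = 88.54%

All internal work keeps exact precision through the solve; in-progress results are shown with 4-significant-figure rounding as written. Every reported number includes exactly one rounding. The derived quantities are carried in exact precision (six oxide percentages, ignition loss, net glass mass, the yield, the totals) from the weighed amounts on 400.0 g of glass, exactly as shown in the question or the answer.
Material-by-material LOI:
  ZrSiO4: 3.668 × 9.000e-04 = 0.003301 g
  ATH: 54.98 × 0.3496 = 19.22 g
  witherite: 46.66 × 0.2203 = 10.28 g
  SrCO3: 72.30 × 0.2998 = 21.68 g
  wollastonite: 31.72 × 0.003000 = 0.09516 g
  sand: 242.4 × 0.002000 = 0.4848 g
Total LOI = 51.76 g
Glass = batch − LOI = 451.7 − 51.76 = 400.0 g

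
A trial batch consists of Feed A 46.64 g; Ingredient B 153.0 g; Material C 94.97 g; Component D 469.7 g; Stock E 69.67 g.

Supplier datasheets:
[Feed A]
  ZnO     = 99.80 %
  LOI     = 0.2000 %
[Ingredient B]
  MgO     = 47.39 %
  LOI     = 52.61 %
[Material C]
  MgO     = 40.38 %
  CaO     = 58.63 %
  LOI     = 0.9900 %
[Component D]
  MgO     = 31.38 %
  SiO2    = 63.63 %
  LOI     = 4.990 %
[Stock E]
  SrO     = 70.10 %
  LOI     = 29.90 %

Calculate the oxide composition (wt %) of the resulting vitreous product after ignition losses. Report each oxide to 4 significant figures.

Every computation holds exact precision throughout. Mid-chain values are printed (rounded to 4 significant figures) as written; each reported number takes exactly one rounding; derived quantities are recomputed starting from the weights at 708.2 g of glass at full precision (the yield, glass mass, ignition loss, the five compositions, totals), as they appear in problem or answer.
Oxide-by-oxide delivered mass:
  ZnO: 46.64·0.9980 = 46.55 g
  SrO: 69.67·0.7010 = 48.84 g
  MgO: 153.0·0.4739 + 94.97·0.4038 + 469.7·0.3138 = 258.2 g
  SiO2: 469.7·0.6363 = 298.9 g
  CaO: 94.97·0.5863 = 55.68 g
LOI: 46.64·0.002000 + 153.0·0.5261 + 94.97·0.009900 + 469.7·0.04990 + 69.67·0.2990 = 125.8 g
Glass = total batch minus LOI = 834.0 − 125.8 = 708.2 g (equal to the oxide-mass sum)
each wt % is 100 × oxide ÷ glass

Glass mass = 708.2 g (batch 834.0 − LOI 125.8).
Composition: ZnO 6.573%, SrO 6.896%, MgO 36.47%, SiO2 42.20%, CaO 7.862%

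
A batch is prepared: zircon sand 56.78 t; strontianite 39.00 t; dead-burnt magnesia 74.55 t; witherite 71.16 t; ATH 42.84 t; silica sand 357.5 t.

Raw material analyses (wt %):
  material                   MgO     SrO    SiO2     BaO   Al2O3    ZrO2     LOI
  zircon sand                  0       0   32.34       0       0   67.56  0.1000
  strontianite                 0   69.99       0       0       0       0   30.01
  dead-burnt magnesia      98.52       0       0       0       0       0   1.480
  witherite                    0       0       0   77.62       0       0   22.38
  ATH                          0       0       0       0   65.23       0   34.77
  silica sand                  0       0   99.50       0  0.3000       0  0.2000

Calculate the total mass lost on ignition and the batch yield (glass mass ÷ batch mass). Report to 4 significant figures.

Intermediates are shown with 4-significant-figure rounding on the page. Every computation runs at exact precision at every stage; a single rounding finalizes each reported number. All derived quantities (net glass mass, yield, the six compositions, ignition loss, totals) are re-derived at full precision from the weighed amounts on 597.4 t of glass, as written in the problem or the answer.
LOI of each material in turn:
  zircon sand: 56.78 × 0.001000 = 0.05678 t
  strontianite: 39.00 × 0.3001 = 11.70 t
  dead-burnt magnesia: 74.55 × 0.01480 = 1.103 t
  witherite: 71.16 × 0.2238 = 15.93 t
  ATH: 42.84 × 0.3477 = 14.90 t
  silica sand: 357.5 × 0.002000 = 0.7150 t
Total LOI = 44.40 t
Glass = batch − LOI = 641.8 − 44.40 = 597.4 t

LOI loss = 44.40 t; glass = 597.4 t; yield = 93.08%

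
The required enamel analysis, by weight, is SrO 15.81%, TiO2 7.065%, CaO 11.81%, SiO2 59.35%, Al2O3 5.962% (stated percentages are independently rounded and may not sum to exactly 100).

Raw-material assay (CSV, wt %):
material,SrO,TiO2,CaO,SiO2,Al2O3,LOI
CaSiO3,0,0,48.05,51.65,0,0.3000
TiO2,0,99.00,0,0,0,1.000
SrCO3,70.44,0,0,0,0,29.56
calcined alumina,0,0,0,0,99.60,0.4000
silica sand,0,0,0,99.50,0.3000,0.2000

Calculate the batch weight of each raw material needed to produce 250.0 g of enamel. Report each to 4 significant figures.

The whole derivation maintains full float precision through the solve; working values are shown rounded to 4 significant digits at each printed step. A single rounding yields each reported result; derived quantities (ignition loss, totals, glass mass, the five compositions, the yield) are carried in full float precision from the batch weights at 250.0 g of glass, as quoted within question or answer.
Target oxide masses per 250.0 g enamel:
  SrO: 15.81% × 250.0 = 39.52 g
  TiO2: 7.065% × 250.0 = 17.66 g
  CaO: 11.81% × 250.0 = 29.52 g
  SiO2: 59.35% × 250.0 = 148.4 g
  Al2O3: 5.962% × 250.0 = 14.90 g
Balance tally, oxide-wise, given the weights on record, for the quoted basis mass (delivered sums recover each target inside rounding margins):
  SrO: 56.11·0.7044 = 39.52 g (target 39.52 g)
  TiO2: 17.84·0.9900 = 17.66 g (target 17.66 g)
  CaO: 61.45·0.4805 = 29.53 g (target 29.52 g)
  SiO2: 61.45·0.5165 + 117.2·0.9950 = 148.4 g (target 148.4 g)
  Al2O3: 14.61·0.9960 + 117.2·0.003000 = 14.90 g (target 14.90 g)
Auditing the glass mass value: the batch minus its LOI: 250.0 g (targets for the oxides total 250.0 g; stated basis 250.0 g — differing by rounding only).
Summing the batch: Σ batch = 267.2 g; the LOI term Σ batch·LOI equals 17.24 g; as yield: glass ÷ batch → 93.55%.

Batch per 250.0 g enamel:
  CaSiO3: 61.45 g
  TiO2: 17.84 g
  SrCO3: 56.11 g
  calcined alumina: 14.61 g
  silica sand: 117.2 g
Total batch = 267.2 g; LOI loss = 17.24 g; yield = 93.55%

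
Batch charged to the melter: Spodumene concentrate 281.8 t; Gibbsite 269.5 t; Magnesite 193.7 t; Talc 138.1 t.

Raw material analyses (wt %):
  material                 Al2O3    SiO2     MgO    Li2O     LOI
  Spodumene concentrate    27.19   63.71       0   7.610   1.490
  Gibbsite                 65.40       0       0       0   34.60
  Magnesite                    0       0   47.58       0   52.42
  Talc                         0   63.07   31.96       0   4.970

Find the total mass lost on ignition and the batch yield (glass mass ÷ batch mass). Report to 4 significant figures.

LOI loss = 205.8 t; glass = 677.3 t; yield = 76.69%

All internal work holds full precision through every step; intermediates are printed, with 4-significant-figure rounding, in the working; each reported result is rounded a single time; the derived quantities (totals, the four compositions, ignition loss, yield, glass mass) are re-derived using the weight values per 677.3 t of glass in exact precision as they appear in the question or the answer.
Each material's LOI contribution:
  Spodumene concentrate: 281.8 × 0.01490 = 4.199 t
  Gibbsite: 269.5 × 0.3460 = 93.25 t
  Magnesite: 193.7 × 0.5242 = 101.5 t
  Talc: 138.1 × 0.04970 = 6.864 t
Total LOI = 205.8 t
Glass = batch − LOI = 883.1 − 205.8 = 677.3 t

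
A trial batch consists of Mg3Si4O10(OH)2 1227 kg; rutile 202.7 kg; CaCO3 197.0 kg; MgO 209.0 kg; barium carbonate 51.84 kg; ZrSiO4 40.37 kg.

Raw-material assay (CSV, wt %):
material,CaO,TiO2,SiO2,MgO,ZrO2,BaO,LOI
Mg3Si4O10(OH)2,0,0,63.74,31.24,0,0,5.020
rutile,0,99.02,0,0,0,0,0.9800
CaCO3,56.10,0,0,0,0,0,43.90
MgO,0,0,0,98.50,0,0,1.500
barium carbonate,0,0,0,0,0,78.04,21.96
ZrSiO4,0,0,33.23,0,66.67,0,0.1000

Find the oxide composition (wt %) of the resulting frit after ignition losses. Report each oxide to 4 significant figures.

Glass mass = 1763 kg (batch 1928 − LOI 164.6).
Composition: CaO 6.268%, TiO2 11.38%, SiO2 45.11%, MgO 33.41%, ZrO2 1.526%, BaO 2.294%

The working math maintains exact precision all the way through — the intermediate values are printed rounded off to 4 significant digits at each printed step. Every reported number takes just one rounding. Derived quantities (the yield, totals, ignition loss, net glass mass, the six compositions) are computed in full precision from the batch weights on 1763 kg of glass as quoted within either problem or answer.
Per-oxide mass from batch:
  CaO: 197.0·0.5610 = 110.5 kg
  TiO2: 202.7·0.9902 = 200.7 kg
  SiO2: 1227·0.6374 + 40.37·0.3323 = 795.5 kg
  MgO: 1227·0.3124 + 209.0·0.9850 = 589.2 kg
  ZrO2: 40.37·0.6667 = 26.91 kg
  BaO: 51.84·0.7804 = 40.46 kg
LOI: 1227·0.05020 + 202.7·0.009800 + 197.0·0.4390 + 209.0·0.01500 + 51.84·0.2196 + 40.37·0.001000 = 164.6 kg
Resulting glass, batch − LOI: 1928 − 164.6 = 1763 kg (equal to the oxide-mass sum)
percent by weight: oxide/glass ×100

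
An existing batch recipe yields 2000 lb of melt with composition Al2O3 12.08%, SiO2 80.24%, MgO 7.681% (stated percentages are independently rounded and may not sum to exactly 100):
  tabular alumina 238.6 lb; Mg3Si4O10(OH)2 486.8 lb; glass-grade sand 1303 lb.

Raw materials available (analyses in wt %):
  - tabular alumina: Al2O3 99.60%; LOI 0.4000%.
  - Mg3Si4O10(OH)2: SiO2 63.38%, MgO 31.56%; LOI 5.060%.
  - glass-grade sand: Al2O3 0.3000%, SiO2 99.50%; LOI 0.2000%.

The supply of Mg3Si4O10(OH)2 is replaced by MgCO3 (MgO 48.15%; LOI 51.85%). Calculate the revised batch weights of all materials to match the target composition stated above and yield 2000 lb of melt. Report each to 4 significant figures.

All internal work keeps full float precision in all steps. Values along the way are displayed rounded to four significant digits in the printout; each reported result is rounded a single time — all derived quantities (totals, yield, three oxide percentages, net glass mass, ignition loss) are computed starting from the weights per 2000 lb of glass in exact precision precisely as stated by the problem or the answer.
The oxide mass targets at 2000 lb melt:
  Al2O3: 12.08% × 2000 = 241.6 lb
  SiO2: 80.24% × 2000 = 1605 lb
  MgO: 7.681% × 2000 = 153.6 lb
Oxide-by-oxide audit per the reported batch figures, versus the basis set out (summed amounts equal target values inside rounding margins):
  Al2O3: 237.7·0.9960 + 1613·0.003000 = 241.6 lb (target 241.6 lb)
  SiO2: 1613·0.9950 = 1605 lb (target 1605 lb)
  MgO: 319.0·0.4815 = 153.6 lb (target 153.6 lb)
Glass-mass closure: total batch − LOI = 2000 lb (oxide target masses add up to 2000 lb; the stated basis being 2000 lb — gaps are rounding artifacts).
Batch grand total — Σ batch = 2170 lb; loss to ignition Σ batch·LOI = 169.6 lb; yield = glass ÷ total batch = 92.18%.

Revised batch per 2000 lb melt:
  tabular alumina: 237.7 lb
  MgCO3: 319.0 lb
  glass-grade sand: 1613 lb
Total batch = 2170 lb; LOI loss = 169.6 lb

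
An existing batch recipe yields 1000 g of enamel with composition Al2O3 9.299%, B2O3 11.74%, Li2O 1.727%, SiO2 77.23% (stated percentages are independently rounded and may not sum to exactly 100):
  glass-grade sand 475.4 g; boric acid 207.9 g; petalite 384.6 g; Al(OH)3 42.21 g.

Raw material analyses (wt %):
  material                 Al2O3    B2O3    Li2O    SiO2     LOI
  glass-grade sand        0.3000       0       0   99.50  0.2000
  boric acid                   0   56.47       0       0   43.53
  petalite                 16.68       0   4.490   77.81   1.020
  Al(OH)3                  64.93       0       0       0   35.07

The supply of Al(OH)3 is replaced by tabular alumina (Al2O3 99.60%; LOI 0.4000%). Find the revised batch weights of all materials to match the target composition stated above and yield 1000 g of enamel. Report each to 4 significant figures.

Every computation holds full precision from start to finish — intermediates are printed rounded off to 4 significant digits as written — every reported value is rounded once only — all derived quantities, including LOI, the totals, four oxide percentages, the yield, net glass mass, are rebuilt from the weighed amounts for 1000 g of glass at full float precision as set out in either problem or answer.
Oxide mass targets, per 1000 g enamel:
  Al2O3: 9.299% × 1000 = 92.99 g
  B2O3: 11.74% × 1000 = 117.4 g
  Li2O: 1.727% × 1000 = 17.27 g
  SiO2: 77.23% × 1000 = 772.3 g
Verifying the oxide balance per the reported batch figures, against the basis in use (every target is met by its sum inside rounding margins):
  Al2O3: 475.4·0.003000 + 384.6·0.1668 + 27.52·0.9960 = 92.99 g (target 92.99 g)
  B2O3: 207.9·0.5647 = 117.4 g (target 117.4 g)
  Li2O: 384.6·0.04490 = 17.27 g (target 17.27 g)
  SiO2: 475.4·0.9950 + 384.6·0.7781 = 772.3 g (target 772.3 g)
Mass balance on the glass: total charge less LOI = 999.9 g (targets for the oxides total 1000 g; basis as stated: 1000 g — any gap is answer rounding).
Adding the batch up: Σ batch = 1095 g; ignition loss, Σ(batch × LOI) = 95.48 g; yield: glass divided by total = 91.28%.

Revised batch per 1000 g enamel:
  glass-grade sand: 475.4 g
  boric acid: 207.9 g
  petalite: 384.6 g
  tabular alumina: 27.52 g
Total batch = 1095 g; LOI loss = 95.48 g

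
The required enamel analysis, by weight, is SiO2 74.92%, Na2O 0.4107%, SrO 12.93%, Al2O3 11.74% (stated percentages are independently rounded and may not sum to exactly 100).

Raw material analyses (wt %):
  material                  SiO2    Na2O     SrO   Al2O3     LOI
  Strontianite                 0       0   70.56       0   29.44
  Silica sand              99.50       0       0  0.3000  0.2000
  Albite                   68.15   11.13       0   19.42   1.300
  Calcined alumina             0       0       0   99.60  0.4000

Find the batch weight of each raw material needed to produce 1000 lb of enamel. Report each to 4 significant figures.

Batch per 1000 lb enamel:
  Strontianite: 183.2 lb
  Silica sand: 727.7 lb
  Albite: 36.90 lb
  Calcined alumina: 108.5 lb
Total batch = 1056 lb; LOI loss = 56.30 lb; yield = 94.67%

In-progress results are shown rounded off to 4 significant figures alongside each step; the whole derivation keeps exact precision end to end; each reported figure is rounded exactly once; all derived quantities (net glass mass, four oxide percentages, the totals, yield, ignition loss) are rebuilt in exact precision from the weighed amounts at 1000 lb of glass exactly as shown in problem or answer.
Oxide mass targets, per 1000 lb enamel:
  SiO2: 74.92% × 1000 = 749.2 lb
  Na2O: 0.4107% × 1000 = 4.107 lb
  SrO: 12.93% × 1000 = 129.3 lb
  Al2O3: 11.74% × 1000 = 117.4 lb
Verifying the oxide balance with the batch weights as given, against the basis in use (sum by sum, the targets are met once rounding is allowed for):
  SiO2: 727.7·0.9950 + 36.90·0.6815 = 749.2 lb (target 749.2 lb)
  Na2O: 36.90·0.1113 = 4.107 lb (target 4.107 lb)
  SrO: 183.2·0.7056 = 129.3 lb (target 129.3 lb)
  Al2O3: 727.7·0.003000 + 36.90·0.1942 + 108.5·0.9960 = 117.4 lb (target 117.4 lb)
Mass balance on the glass: total charge less LOI = 1000 lb (oxide target masses add up to 1000 lb; the stated basis being 1000 lb — any gap is answer rounding).
Summing the batch: Σ batch = 1056 lb; ignition loss, Σ(batch × LOI) = 56.30 lb; the yield ratio, glass ÷ batch: 94.67%.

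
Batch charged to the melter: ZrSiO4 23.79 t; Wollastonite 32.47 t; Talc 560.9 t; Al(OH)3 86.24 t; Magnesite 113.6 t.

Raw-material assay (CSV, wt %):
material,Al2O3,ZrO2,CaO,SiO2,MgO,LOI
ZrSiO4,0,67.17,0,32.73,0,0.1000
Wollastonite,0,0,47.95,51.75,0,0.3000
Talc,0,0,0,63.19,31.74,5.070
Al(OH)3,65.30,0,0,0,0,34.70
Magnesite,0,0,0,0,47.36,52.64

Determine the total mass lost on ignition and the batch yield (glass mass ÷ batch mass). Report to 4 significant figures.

All internal work runs at exact precision in all steps. Intermediates appear, rounded to four significant digits, at each printed step; exactly one rounding is applied to each reported value; derived quantities, including ignition loss, five oxide percentages, totals, net glass mass, the yield, are recomputed using the weight values on 698.7 t of glass in full precision as set out in the problem or the answer.
Each material's LOI contribution:
  ZrSiO4: 23.79 × 0.001000 = 0.02379 t
  Wollastonite: 32.47 × 0.003000 = 0.09741 t
  Talc: 560.9 × 0.05070 = 28.44 t
  Al(OH)3: 86.24 × 0.3470 = 29.93 t
  Magnesite: 113.6 × 0.5264 = 59.80 t
Total LOI = 118.3 t
Glass = batch − LOI = 817.0 − 118.3 = 698.7 t

LOI loss = 118.3 t; glass = 698.7 t; yield = 85.52%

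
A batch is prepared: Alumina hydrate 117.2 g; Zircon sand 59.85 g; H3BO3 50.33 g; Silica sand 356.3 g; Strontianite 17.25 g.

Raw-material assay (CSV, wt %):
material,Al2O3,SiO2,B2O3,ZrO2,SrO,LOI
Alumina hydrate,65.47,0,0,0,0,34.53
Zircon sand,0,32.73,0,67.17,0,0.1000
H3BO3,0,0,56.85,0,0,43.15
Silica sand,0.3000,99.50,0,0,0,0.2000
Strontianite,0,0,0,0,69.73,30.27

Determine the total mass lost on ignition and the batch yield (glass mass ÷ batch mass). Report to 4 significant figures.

LOI loss = 68.18 g; glass = 532.7 g; yield = 88.65%

The whole derivation carries exact precision in all steps. In-progress results are displayed (rounded to four significant digits) in the printout — every reported result receives exactly one rounding. The derived quantities (ignition loss, net glass mass, totals, five oxide percentages, the yield) are rebuilt starting from the weights for 532.7 g of glass at full float precision exactly as printed in problem or answer.
LOI of each material in turn:
  Alumina hydrate: 117.2 × 0.3453 = 40.47 g
  Zircon sand: 59.85 × 0.001000 = 0.05985 g
  H3BO3: 50.33 × 0.4315 = 21.72 g
  Silica sand: 356.3 × 0.002000 = 0.7126 g
  Strontianite: 17.25 × 0.3027 = 5.222 g
Total LOI = 68.18 g
Glass = batch − LOI = 600.9 − 68.18 = 532.7 g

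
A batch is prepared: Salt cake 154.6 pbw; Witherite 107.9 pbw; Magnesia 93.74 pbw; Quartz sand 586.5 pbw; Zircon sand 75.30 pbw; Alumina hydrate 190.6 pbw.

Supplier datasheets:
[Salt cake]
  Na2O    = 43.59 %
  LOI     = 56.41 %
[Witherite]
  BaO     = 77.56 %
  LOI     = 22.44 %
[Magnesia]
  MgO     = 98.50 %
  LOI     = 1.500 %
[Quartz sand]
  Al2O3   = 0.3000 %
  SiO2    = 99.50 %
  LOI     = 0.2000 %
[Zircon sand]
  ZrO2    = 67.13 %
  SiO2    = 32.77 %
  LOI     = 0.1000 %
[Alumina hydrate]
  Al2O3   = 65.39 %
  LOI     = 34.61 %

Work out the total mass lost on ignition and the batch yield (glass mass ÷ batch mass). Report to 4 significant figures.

Working values are shown (rounded to 4 significant digits) within the worked lines — the working math holds full float precision in every operation. Each reported number undergoes a single rounding; the derived quantities are recomputed at exact precision (glass mass, totals, the yield, the six compositions, LOI) starting from the weights for 1029 pbw of glass exactly as shown in the question or the answer.
Material-by-material LOI:
  Salt cake: 154.6 × 0.5641 = 87.21 pbw
  Witherite: 107.9 × 0.2244 = 24.21 pbw
  Magnesia: 93.74 × 0.01500 = 1.406 pbw
  Quartz sand: 586.5 × 0.002000 = 1.173 pbw
  Zircon sand: 75.30 × 0.001000 = 0.07530 pbw
  Alumina hydrate: 190.6 × 0.3461 = 65.97 pbw
Total LOI = 180.0 pbw
Glass = batch − LOI = 1209 − 180.0 = 1029 pbw

LOI loss = 180.0 pbw; glass = 1029 pbw; yield = 85.10%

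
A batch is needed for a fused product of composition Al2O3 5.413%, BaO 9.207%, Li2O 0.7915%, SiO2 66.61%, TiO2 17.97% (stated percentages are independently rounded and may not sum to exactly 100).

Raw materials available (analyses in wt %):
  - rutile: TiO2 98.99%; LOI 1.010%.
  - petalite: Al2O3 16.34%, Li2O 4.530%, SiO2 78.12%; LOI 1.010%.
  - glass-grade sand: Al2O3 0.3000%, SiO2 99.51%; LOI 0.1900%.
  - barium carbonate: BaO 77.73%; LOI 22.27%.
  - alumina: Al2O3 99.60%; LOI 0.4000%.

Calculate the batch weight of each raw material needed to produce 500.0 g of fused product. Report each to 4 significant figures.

The whole derivation keeps exact precision through every step — in-progress results are printed rounded to four significant figures when written out; each reported number takes a single rounding. All derived quantities are recomputed using the weight values per 500.0 g of glass in exact precision (the yield, totals, glass mass, five oxide percentages, ignition loss) precisely as stated by either problem or answer.
Target masses of each oxide per 500.0 g fused product:
  Al2O3: 5.413% × 500.0 = 27.06 g
  BaO: 9.207% × 500.0 = 46.04 g
  Li2O: 0.7915% × 500.0 = 3.958 g
  SiO2: 66.61% × 500.0 = 333.0 g
  TiO2: 17.97% × 500.0 = 89.85 g
A balance pass over the oxides, applying the batch weights above, relative to the basis at hand (every target is met by its sum exact up to rounding of places):
  Al2O3: 87.36·0.1634 + 266.1·0.003000 + 12.04·0.9960 = 27.06 g (target 27.06 g)
  BaO: 59.22·0.7773 = 46.03 g (target 46.04 g)
  Li2O: 87.36·0.04530 = 3.957 g (target 3.958 g)
  SiO2: 87.36·0.7812 + 266.1·0.9951 = 333.0 g (target 333.0 g)
  TiO2: 90.77·0.9899 = 89.85 g (target 89.85 g)
Glass-mass closure: total charge less LOI = 499.9 g (oxide target masses add up to 500.0 g; stated basis 500.0 g — deltas are rounding alone).
Total batch = Σ batch = 515.5 g; LOI loss = Σ batch·LOI = 15.54 g; as yield: glass ÷ batch → 96.99%.

Batch per 500.0 g fused product:
  rutile: 90.77 g
  petalite: 87.36 g
  glass-grade sand: 266.1 g
  barium carbonate: 59.22 g
  alumina: 12.04 g
Total batch = 515.5 g; LOI loss = 15.54 g; yield = 96.99%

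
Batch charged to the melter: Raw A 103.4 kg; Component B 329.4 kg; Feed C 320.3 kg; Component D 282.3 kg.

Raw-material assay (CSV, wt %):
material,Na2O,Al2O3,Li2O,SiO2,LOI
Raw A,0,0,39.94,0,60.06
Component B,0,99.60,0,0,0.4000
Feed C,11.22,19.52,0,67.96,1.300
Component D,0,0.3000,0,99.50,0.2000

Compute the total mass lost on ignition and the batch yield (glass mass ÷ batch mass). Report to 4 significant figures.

Mid-chain values are printed (rounded to 4 significant digits) across the worked steps. Exact precision is maintained end to end. Every reported figure receives exactly one rounding — derived quantities are computed from the weighed amounts at 967.3 kg of glass at full float precision (LOI, totals, the yield, glass mass, four oxide percentages), exactly as shown in the problem or answer text.
Loss on ignition, line by line:
  Raw A: 103.4 × 0.6006 = 62.10 kg
  Component B: 329.4 × 0.004000 = 1.318 kg
  Feed C: 320.3 × 0.01300 = 4.164 kg
  Component D: 282.3 × 0.002000 = 0.5646 kg
Total LOI = 68.15 kg
Glass = batch − LOI = 1035 − 68.15 = 967.3 kg

LOI loss = 68.15 kg; glass = 967.3 kg; yield = 93.42%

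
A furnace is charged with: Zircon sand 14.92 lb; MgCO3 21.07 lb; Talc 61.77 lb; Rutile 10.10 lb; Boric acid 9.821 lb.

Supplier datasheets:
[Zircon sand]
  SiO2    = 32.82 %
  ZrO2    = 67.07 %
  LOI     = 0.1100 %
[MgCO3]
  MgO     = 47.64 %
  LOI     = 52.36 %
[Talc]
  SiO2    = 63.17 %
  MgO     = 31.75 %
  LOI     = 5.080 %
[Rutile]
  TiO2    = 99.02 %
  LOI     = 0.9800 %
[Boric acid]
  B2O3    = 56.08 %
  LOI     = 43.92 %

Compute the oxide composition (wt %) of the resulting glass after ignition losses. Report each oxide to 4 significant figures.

Every computation carries full precision from first step to last — the intermediate values are displayed (rounded to four significant digits) as written; each reported value takes exactly one rounding. All derived quantities (ignition loss, the totals, five oxide percentages, glass mass, yield) are computed at full precision from the batch weights for 99.08 lb of glass, as given in the problem or the answer.
Oxide-by-oxide delivered mass:
  SiO2: 14.92·0.3282 + 61.77·0.6317 = 43.92 lb
  TiO2: 10.10·0.9902 = 10.00 lb
  ZrO2: 14.92·0.6707 = 10.01 lb
  B2O3: 9.821·0.5608 = 5.508 lb
  MgO: 21.07·0.4764 + 61.77·0.3175 = 29.65 lb
LOI: 14.92·0.001100 + 21.07·0.5236 + 61.77·0.05080 + 10.10·0.009800 + 9.821·0.4392 = 18.60 lb
Resulting glass, batch − LOI: 117.7 − 18.60 = 99.08 lb (= Σ oxide masses)
wt % = oxide mass / glass mass × 100

Glass mass = 99.08 lb (batch 117.7 − LOI 18.60).
Composition: SiO2 44.32%, TiO2 10.09%, ZrO2 10.10%, B2O3 5.559%, MgO 29.92%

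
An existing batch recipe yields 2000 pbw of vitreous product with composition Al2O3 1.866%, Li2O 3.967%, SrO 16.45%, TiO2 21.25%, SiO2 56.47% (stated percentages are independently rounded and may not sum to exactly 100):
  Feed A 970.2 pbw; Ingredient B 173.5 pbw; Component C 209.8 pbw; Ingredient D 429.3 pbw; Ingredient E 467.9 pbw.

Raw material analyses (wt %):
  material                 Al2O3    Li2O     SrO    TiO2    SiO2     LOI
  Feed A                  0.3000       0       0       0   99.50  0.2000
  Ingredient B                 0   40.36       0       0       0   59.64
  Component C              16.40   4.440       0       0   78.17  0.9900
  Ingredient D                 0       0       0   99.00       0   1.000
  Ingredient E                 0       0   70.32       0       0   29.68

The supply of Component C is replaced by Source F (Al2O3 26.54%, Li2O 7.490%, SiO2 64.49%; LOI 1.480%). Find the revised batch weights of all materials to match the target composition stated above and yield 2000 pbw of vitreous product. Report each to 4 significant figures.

Revised batch per 2000 pbw vitreous product:
  Feed A: 1052 pbw
  Ingredient B: 172.7 pbw
  Source F: 128.7 pbw
  Ingredient D: 429.3 pbw
  Ingredient E: 467.9 pbw
Total batch = 2251 pbw; LOI loss = 250.2 pbw

Intermediates are printed (rounded to four significant figures) when written out; each numeric step runs at full float precision throughout. Exactly one rounding lands on each reported value — all derived quantities are re-derived using the weight values per 2000 pbw of glass at full precision (glass mass, totals, ignition loss, yield, five oxide percentages) exactly as shown in the problem or answer text.
Target oxide masses per 2000 pbw vitreous product:
  Al2O3: 1.866% × 2000 = 37.32 pbw
  Li2O: 3.967% × 2000 = 79.34 pbw
  SrO: 16.45% × 2000 = 329.0 pbw
  TiO2: 21.25% × 2000 = 425.0 pbw
  SiO2: 56.47% × 2000 = 1129 pbw
Checking each oxide sum on the weights just shown, versus the basis set out (sum by sum, the targets are met within answer rounding):
  Al2O3: 1052·0.003000 + 128.7·0.2654 = 37.31 pbw (target 37.32 pbw)
  Li2O: 172.7·0.4036 + 128.7·0.07490 = 79.34 pbw (target 79.34 pbw)
  SrO: 467.9·0.7032 = 329.0 pbw (target 329.0 pbw)
  TiO2: 429.3·0.9900 = 425.0 pbw (target 425.0 pbw)
  SiO2: 1052·0.9950 + 128.7·0.6449 = 1130 pbw (target 1129 pbw)
Glass-mass sanity pass: Σ batch − LOI loss = 2000 pbw (the Σ of target masses is 2000 pbw; stated basis 2000 pbw — gaps are rounding artifacts).
Summing the batch: Σ batch = 2251 pbw; the LOI term Σ batch·LOI equals 250.2 pbw; yield: glass divided by total = 88.88%.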